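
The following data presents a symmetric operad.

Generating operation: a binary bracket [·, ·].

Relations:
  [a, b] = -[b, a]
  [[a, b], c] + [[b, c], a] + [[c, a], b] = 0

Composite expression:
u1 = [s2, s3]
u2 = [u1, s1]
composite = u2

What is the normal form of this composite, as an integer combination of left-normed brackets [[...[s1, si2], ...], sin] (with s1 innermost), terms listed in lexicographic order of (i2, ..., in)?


-[[s1, s2], s3] + [[s1, s3], s2]


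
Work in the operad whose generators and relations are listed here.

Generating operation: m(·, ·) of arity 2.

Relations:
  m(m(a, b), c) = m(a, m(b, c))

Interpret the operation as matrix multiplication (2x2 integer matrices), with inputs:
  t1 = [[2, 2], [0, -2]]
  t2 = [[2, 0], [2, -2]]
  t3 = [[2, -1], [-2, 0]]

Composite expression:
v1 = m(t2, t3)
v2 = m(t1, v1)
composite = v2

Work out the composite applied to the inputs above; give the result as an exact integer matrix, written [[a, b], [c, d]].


[[24, -8], [-16, 4]]

m(t2, t3) = [[4, -2], [8, -2]]
m(t1, m(t2, t3)) = [[24, -8], [-16, 4]]


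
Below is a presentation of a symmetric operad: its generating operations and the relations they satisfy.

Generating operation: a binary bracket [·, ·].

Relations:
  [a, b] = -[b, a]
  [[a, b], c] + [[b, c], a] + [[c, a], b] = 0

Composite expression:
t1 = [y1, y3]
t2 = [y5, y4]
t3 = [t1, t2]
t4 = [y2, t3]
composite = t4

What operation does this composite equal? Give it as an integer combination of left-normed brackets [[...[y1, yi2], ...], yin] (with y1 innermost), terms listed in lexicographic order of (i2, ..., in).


[[[[y1, y3], y4], y5], y2] - [[[[y1, y3], y5], y4], y2]

Expand each bracket as ab - ba; the y1-initial words give the coefficients.
Composite bracket: [y2, [[y1, y3], [y5, y4]]]
Expanding via [a, b] = ab - ba: 16 signed words (2^4 = 16).
Collect the words opening with y1:
  from y1y3y4y5y2, sign +1: term +[[[[y1, y3], y4], y5], y2]
  from y1y3y5y4y2, sign -1: term -[[[[y1, y3], y5], y4], y2]


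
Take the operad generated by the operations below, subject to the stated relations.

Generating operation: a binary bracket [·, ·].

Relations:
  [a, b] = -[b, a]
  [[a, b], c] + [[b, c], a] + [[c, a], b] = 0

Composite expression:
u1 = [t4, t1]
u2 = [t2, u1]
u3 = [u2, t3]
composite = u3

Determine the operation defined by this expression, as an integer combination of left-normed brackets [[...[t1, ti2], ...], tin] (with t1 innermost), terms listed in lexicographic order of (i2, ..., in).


Antisymmetry and Jacobi reduce to t1-anchored left-normed brackets.
Composite bracket: [[t2, [t4, t1]], t3]
The bracket unfolds into 8 signed words via [a, b] = ab - ba (2^3 = 8).
Collect the words opening with t1:
  t1t4t2t3 appears with sign +1, giving the term +[[[t1, t4], t2], t3]

[[[t1, t4], t2], t3]


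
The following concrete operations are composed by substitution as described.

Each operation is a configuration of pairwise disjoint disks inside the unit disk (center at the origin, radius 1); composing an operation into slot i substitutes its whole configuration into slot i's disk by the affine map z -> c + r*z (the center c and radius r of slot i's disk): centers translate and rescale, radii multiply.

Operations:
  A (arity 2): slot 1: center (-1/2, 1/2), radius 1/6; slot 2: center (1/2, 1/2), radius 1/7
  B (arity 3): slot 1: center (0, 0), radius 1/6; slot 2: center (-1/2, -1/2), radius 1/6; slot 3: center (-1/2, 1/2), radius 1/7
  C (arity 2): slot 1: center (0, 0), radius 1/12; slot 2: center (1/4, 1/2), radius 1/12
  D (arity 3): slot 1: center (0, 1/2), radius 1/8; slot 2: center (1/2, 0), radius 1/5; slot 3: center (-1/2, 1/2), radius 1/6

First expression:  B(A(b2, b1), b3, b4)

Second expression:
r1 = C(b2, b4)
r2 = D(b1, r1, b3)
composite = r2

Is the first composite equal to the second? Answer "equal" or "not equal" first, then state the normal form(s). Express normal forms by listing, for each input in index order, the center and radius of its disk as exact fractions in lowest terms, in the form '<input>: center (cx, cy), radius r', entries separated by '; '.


not equal; the first gives b1: center (1/12, 1/12), radius 1/42; b2: center (-1/12, 1/12), radius 1/36; b3: center (-1/2, -1/2), radius 1/6; b4: center (-1/2, 1/2), radius 1/7 and the second b1: center (0, 1/2), radius 1/8; b2: center (1/2, 0), radius 1/60; b3: center (-1/2, 1/2), radius 1/6; b4: center (11/20, 1/10), radius 1/60

The first expression, normalized: b1: center (1/12, 1/12), radius 1/42; b2: center (-1/12, 1/12), radius 1/36; b3: center (-1/2, -1/2), radius 1/6; b4: center (-1/2, 1/2), radius 1/7
The second expression, normalized: b1: center (0, 1/2), radius 1/8; b2: center (1/2, 0), radius 1/60; b3: center (-1/2, 1/2), radius 1/6; b4: center (11/20, 1/10), radius 1/60
They disagree, so not equal.


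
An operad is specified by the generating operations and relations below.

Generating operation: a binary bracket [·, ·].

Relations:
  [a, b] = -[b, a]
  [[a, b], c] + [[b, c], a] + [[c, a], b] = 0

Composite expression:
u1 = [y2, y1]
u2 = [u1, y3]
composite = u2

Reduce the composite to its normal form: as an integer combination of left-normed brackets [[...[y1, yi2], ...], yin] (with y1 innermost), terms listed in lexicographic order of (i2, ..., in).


In the tensor algebra, words opening y1 carry the y1-anchored form.
Composite bracket: [[y2, y1], y3]
The bracket unfolds into 4 signed words via [a, b] = ab - ba (2^2 = 4).
The y1-initial words carry the normal form:
  y1y2y3 (sign -1) contributes -[[y1, y2], y3]

-[[y1, y2], y3]


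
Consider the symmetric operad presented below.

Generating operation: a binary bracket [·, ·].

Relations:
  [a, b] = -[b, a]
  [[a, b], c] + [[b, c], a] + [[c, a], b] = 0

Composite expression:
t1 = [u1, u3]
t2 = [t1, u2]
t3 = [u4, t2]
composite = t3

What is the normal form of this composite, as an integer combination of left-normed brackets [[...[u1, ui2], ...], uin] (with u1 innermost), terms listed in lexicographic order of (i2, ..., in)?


-[[[u1, u3], u2], u4]

Left-normed coefficients sit on the u1-initial expansion words.
Composite bracket: [u4, [[u1, u3], u2]]
Under [a, b] = ab - ba we get 8 signed associative words (2^3 = 8).
Coefficients come from the u1-initial words:
  word u1u3u2u4 has sign -1, contributing -[[[u1, u3], u2], u4]


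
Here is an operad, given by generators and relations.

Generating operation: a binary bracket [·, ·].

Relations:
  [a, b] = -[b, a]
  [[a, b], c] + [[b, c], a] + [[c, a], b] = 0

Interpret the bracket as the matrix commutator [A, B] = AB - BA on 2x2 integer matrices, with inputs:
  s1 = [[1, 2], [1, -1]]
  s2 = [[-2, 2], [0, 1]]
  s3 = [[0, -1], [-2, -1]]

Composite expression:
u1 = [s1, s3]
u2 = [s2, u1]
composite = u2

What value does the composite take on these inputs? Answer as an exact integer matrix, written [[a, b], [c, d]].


[s1, s3] = [[-3, -4], [5, 3]]
[s2, [s1, s3]] = [[10, 24], [15, -10]]

[[10, 24], [15, -10]]


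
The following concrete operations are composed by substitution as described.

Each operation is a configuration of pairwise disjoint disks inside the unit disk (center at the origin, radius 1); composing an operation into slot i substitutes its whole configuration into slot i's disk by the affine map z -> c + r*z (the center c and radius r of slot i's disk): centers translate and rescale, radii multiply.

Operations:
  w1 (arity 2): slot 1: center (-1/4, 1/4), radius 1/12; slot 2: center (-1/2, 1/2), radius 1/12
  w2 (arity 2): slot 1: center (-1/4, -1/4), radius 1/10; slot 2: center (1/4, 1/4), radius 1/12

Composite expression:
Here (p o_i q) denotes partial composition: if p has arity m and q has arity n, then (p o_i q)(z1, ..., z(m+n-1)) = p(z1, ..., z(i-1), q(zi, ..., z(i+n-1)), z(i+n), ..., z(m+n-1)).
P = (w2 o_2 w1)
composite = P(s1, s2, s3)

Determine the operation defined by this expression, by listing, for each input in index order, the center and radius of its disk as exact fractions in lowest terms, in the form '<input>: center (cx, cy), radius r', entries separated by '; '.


s1: center (-1/4, -1/4), radius 1/10; s2: center (11/48, 13/48), radius 1/144; s3: center (5/24, 7/24), radius 1/144


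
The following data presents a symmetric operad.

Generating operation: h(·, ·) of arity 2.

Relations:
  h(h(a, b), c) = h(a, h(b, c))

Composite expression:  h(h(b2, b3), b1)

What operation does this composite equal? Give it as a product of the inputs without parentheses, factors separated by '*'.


b2 * b3 * b1

Every regrouping of h is equal, so read the b-inputs in written order.
h(b2, b3) linearizes to b2 * b3
h(h(b2, b3), b1) linearizes to b2 * b3 * b1


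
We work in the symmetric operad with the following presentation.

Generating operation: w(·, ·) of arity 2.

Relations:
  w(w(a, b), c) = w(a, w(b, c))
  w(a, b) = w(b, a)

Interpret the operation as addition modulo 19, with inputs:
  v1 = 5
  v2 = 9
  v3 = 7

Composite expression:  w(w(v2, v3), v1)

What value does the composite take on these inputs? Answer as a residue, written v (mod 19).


2 (mod 19)

w(v2, v3) = 16
w(w(v2, v3), v1) = 2


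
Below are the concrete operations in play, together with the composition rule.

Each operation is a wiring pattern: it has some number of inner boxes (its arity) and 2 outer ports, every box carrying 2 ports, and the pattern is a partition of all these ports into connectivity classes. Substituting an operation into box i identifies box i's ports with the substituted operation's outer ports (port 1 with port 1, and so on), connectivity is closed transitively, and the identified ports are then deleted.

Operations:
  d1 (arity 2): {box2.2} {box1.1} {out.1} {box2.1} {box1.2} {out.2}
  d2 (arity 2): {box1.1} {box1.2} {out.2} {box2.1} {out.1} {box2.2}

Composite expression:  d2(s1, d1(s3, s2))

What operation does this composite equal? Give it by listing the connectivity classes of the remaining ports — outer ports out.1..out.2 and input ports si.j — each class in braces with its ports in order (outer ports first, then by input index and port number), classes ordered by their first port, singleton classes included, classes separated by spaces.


Two ports join when wires chain via d2-identified ports.
composing d1 on (s3, s2), with out.j its own outer ports: {out.1} {out.2} {s2.1} {s2.2} {s3.1} {s3.2}
composing d2 on (s1, s3, s2), with out.j its own outer ports: {out.1} {out.2} {s1.1} {s1.2} {s2.1} {s2.2} {s3.1} {s3.2}

{out.1} {out.2} {s1.1} {s1.2} {s2.1} {s2.2} {s3.1} {s3.2}


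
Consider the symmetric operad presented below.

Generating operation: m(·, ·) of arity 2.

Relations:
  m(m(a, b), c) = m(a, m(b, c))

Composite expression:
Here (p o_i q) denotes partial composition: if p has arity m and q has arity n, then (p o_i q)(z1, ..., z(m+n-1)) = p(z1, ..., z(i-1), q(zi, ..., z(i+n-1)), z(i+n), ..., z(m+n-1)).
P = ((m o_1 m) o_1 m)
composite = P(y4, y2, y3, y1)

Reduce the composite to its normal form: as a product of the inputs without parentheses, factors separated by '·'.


y4 · y2 · y3 · y1

Key point: m is associative — brackets drop, the y-order remains.
m(y4, y2) reduces to y4 · y2
m(m(y4, y2), y3) reduces to y4 · y2 · y3
m(m(m(y4, y2), y3), y1) reduces to y4 · y2 · y3 · y1


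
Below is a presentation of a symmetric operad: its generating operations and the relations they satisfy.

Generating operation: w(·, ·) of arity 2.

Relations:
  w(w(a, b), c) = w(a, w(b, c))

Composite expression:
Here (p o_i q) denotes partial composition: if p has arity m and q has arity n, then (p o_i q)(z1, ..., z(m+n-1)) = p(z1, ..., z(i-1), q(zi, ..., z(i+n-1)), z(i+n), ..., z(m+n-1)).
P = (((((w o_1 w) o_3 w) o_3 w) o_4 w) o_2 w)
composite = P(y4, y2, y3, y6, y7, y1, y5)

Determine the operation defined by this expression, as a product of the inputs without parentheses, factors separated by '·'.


y4 · y2 · y3 · y6 · y7 · y1 · y5

Under associativity of w, the answer is the y's in reading order.
w(y2, y3) reduces to y2 · y3
w(y4, w(y2, y3)) reduces to y4 · y2 · y3
w(y7, y1) reduces to y7 · y1
w(y6, w(y7, y1)) reduces to y6 · y7 · y1
w(w(y6, w(y7, y1)), y5) reduces to y6 · y7 · y1 · y5
w(w(y4, w(y2, y3)), w(w(y6, w(y7, y1)), y5)) reduces to y4 · y2 · y3 · y6 · y7 · y1 · y5


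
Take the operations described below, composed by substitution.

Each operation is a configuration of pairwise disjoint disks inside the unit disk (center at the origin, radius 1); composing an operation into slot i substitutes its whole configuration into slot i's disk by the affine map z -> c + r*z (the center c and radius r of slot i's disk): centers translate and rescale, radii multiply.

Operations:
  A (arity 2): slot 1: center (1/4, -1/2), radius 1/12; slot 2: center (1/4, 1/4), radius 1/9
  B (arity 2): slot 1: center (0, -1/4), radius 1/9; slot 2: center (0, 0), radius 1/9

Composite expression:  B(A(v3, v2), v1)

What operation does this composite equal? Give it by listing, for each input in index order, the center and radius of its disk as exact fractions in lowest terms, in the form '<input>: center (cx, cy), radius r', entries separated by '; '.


Each v-disk chains the slot maps above it in B; radii multiply.
v3: after 2 affine steps, its disk has center (1/36, -11/36), radius 1/108
v2: after 2 affine steps, its disk has center (1/36, -2/9), radius 1/81
v1: after 1 affine step, its disk has center (0, 0), radius 1/9

v1: center (0, 0), radius 1/9; v2: center (1/36, -2/9), radius 1/81; v3: center (1/36, -11/36), radius 1/108


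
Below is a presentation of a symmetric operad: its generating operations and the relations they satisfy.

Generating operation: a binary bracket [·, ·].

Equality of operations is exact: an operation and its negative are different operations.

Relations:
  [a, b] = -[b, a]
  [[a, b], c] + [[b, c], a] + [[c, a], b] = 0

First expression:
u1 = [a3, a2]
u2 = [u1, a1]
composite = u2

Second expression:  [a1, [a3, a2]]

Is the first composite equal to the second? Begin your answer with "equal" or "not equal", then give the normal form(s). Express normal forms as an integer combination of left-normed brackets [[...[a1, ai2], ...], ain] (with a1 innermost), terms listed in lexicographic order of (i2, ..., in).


not equal: they reduce to [[a1, a2], a3] - [[a1, a3], a2] and -[[a1, a2], a3] + [[a1, a3], a2]

The first composite normalizes to [[a1, a2], a3] - [[a1, a3], a2]
The second composite normalizes to -[[a1, a2], a3] + [[a1, a3], a2]
They disagree, so not equal.


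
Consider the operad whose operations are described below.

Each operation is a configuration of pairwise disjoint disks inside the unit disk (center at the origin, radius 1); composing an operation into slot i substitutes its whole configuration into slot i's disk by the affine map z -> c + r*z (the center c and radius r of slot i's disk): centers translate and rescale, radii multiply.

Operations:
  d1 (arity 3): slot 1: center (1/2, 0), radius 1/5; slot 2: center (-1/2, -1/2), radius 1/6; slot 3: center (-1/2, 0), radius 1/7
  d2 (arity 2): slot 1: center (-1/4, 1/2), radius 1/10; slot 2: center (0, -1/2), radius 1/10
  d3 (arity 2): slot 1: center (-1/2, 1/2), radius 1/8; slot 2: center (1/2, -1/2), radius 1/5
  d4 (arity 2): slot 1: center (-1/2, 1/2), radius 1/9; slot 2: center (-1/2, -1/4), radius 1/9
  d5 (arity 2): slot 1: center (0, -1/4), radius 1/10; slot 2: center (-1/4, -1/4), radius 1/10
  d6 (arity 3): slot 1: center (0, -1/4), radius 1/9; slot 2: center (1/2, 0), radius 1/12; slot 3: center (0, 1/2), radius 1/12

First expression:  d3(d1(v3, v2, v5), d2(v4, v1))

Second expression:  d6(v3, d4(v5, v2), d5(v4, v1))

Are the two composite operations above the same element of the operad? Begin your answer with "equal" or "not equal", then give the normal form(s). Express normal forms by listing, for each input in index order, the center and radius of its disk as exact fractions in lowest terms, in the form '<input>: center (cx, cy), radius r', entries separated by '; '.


not equal; first: v1: center (1/2, -3/5), radius 1/50; v2: center (-9/16, 7/16), radius 1/48; v3: center (-7/16, 1/2), radius 1/40; v4: center (9/20, -2/5), radius 1/50; v5: center (-9/16, 1/2), radius 1/56; second: v1: center (-1/48, 23/48), radius 1/120; v2: center (11/24, -1/48), radius 1/108; v3: center (0, -1/4), radius 1/9; v4: center (0, 23/48), radius 1/120; v5: center (11/24, 1/24), radius 1/108

The first composite normalizes to v1: center (1/2, -3/5), radius 1/50; v2: center (-9/16, 7/16), radius 1/48; v3: center (-7/16, 1/2), radius 1/40; v4: center (9/20, -2/5), radius 1/50; v5: center (-9/16, 1/2), radius 1/56
The second composite normalizes to v1: center (-1/48, 23/48), radius 1/120; v2: center (11/24, -1/48), radius 1/108; v3: center (0, -1/4), radius 1/9; v4: center (0, 23/48), radius 1/120; v5: center (11/24, 1/24), radius 1/108
Distinct normal forms: not equal.


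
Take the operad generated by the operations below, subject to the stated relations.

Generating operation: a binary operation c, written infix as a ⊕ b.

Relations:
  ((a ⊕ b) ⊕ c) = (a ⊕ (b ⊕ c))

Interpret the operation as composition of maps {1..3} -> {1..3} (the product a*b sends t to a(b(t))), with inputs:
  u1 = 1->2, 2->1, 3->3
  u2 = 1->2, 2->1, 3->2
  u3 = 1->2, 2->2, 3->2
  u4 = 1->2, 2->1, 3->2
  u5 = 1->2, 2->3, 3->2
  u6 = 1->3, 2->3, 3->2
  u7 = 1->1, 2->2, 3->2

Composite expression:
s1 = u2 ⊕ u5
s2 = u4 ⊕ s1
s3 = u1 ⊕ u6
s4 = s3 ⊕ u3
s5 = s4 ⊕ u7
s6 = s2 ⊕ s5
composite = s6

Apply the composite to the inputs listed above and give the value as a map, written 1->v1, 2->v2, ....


1->2, 2->2, 3->2

(u2 ⊕ u5) = 1->1, 2->2, 3->1
(u4 ⊕ (u2 ⊕ u5)) = 1->2, 2->1, 3->2
(u1 ⊕ u6) = 1->3, 2->3, 3->1
((u1 ⊕ u6) ⊕ u3) = 1->3, 2->3, 3->3
(((u1 ⊕ u6) ⊕ u3) ⊕ u7) = 1->3, 2->3, 3->3
((u4 ⊕ (u2 ⊕ u5)) ⊕ (((u1 ⊕ u6) ⊕ u3) ⊕ u7)) = 1->2, 2->2, 3->2


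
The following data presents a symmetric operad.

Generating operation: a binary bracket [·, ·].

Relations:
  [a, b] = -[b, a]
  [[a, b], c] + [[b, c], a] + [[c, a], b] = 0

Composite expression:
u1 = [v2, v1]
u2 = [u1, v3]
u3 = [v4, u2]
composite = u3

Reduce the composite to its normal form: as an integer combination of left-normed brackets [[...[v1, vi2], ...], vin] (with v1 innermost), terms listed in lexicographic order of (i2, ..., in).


[[[v1, v2], v3], v4]

Skip Jacobi rewriting: expand, keep v1-initial words, read off terms.
Composite bracket: [v4, [[v2, v1], v3]]
Full expansion: 8 signed words from ab - ba (2^3 = 8).
Only words starting with v1 matter:
  v1v2v3v4 appears with sign +1, giving the term +[[[v1, v2], v3], v4]


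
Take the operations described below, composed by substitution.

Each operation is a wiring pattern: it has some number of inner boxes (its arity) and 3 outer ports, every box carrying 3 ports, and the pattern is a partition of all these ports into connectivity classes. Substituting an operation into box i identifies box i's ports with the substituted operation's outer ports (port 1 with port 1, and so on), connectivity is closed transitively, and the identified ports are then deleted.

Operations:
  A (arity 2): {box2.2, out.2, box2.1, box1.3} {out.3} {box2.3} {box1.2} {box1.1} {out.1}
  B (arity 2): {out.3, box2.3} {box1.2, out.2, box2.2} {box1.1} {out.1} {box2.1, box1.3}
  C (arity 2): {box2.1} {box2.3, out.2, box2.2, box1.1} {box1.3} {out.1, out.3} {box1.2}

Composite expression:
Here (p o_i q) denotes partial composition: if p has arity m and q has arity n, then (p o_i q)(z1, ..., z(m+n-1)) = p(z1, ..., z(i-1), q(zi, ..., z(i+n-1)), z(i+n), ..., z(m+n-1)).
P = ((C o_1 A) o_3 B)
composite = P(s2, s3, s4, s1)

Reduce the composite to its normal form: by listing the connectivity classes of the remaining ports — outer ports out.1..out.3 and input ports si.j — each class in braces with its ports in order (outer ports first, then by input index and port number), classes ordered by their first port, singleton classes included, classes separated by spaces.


{out.1, out.3} {out.2, s1.2, s1.3, s4.2} {s1.1, s4.3} {s2.1} {s2.2} {s2.3, s3.1, s3.2} {s3.3} {s4.1}

After gluing at C, chains via deleted ports link the s-ports.
A over (s2, s3) gives {out.1} {out.2, s2.3, s3.1, s3.2} {out.3} {s2.1} {s2.2} {s3.3}, out.j being that stage's outer ports
B over (s4, s1) gives {out.1} {out.2, s1.2, s4.2} {out.3, s1.3} {s1.1, s4.3} {s4.1}, out.j being that stage's outer ports
C over (s2, s3, s4, s1) gives {out.1, out.3} {out.2, s1.2, s1.3, s4.2} {s1.1, s4.3} {s2.1} {s2.2} {s2.3, s3.1, s3.2} {s3.3} {s4.1}, out.j being that stage's outer ports


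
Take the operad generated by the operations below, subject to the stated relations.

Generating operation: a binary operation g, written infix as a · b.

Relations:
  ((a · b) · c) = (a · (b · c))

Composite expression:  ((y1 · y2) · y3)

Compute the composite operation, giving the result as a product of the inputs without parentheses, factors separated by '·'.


y1 · y2 · y3

Associativity of g dissolves the nesting; only the y-input order survives.
(y1 · y2) flattens to y1 · y2
((y1 · y2) · y3) flattens to y1 · y2 · y3


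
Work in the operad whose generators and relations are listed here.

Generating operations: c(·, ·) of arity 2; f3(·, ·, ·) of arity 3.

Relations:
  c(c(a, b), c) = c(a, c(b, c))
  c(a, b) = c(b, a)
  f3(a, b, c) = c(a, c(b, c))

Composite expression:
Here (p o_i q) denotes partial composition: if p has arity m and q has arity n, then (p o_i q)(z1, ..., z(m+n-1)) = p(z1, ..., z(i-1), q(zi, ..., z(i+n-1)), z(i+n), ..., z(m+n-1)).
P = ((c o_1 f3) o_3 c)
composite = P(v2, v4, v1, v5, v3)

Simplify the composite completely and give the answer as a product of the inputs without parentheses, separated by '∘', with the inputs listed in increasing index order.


Reordering under c is free, so list the v-inputs canonically.
c(v1, v5) collapses to v1 ∘ v5
f3(v2, v4, c(v1, v5)) collapses to v2 ∘ v4 ∘ v1 ∘ v5
c(f3(v2, v4, c(v1, v5)), v3) collapses to v2 ∘ v4 ∘ v1 ∘ v5 ∘ v3
rearranged into index order: v1 ∘ v2 ∘ v3 ∘ v4 ∘ v5

v1 ∘ v2 ∘ v3 ∘ v4 ∘ v5


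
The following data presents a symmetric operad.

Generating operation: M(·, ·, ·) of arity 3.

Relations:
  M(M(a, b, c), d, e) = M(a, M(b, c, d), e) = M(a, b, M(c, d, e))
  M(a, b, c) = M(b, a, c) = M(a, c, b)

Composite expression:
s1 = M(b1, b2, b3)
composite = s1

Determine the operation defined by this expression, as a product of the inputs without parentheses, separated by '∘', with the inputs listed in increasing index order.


Reordering under M is free, so list the b-inputs canonically.
M(b1, b2, b3) collapses to b1 ∘ b2 ∘ b3
commutativity sorts the factors: b1 ∘ b2 ∘ b3

b1 ∘ b2 ∘ b3


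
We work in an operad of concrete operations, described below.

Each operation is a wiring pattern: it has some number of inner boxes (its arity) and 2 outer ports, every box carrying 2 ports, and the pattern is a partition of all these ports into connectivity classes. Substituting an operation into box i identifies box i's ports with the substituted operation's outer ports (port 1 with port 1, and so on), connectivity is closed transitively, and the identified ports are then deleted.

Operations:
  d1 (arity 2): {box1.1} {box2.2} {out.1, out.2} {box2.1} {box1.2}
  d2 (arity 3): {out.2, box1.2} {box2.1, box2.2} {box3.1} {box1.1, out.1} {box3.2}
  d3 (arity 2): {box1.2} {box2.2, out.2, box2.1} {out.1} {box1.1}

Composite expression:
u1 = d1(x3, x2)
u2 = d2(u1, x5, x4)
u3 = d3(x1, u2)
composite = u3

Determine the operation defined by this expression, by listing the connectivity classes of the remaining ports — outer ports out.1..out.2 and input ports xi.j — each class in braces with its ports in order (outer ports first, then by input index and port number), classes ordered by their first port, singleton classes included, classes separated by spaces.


{out.1} {out.2} {x1.1} {x1.2} {x2.1} {x2.2} {x3.1} {x3.2} {x4.1} {x4.2} {x5.1, x5.2}

Treat the ports identified at d3 as solder joints: merge, then drop.
composing d1 on (x3, x2), with out.j its own outer ports: {out.1, out.2} {x2.1} {x2.2} {x3.1} {x3.2}
composing d2 on (x3, x2, x5, x4), with out.j its own outer ports: {out.1, out.2} {x2.1} {x2.2} {x3.1} {x3.2} {x4.1} {x4.2} {x5.1, x5.2}
composing d3 on (x1, x3, x2, x5, x4), with out.j its own outer ports: {out.1} {out.2} {x1.1} {x1.2} {x2.1} {x2.2} {x3.1} {x3.2} {x4.1} {x4.2} {x5.1, x5.2}


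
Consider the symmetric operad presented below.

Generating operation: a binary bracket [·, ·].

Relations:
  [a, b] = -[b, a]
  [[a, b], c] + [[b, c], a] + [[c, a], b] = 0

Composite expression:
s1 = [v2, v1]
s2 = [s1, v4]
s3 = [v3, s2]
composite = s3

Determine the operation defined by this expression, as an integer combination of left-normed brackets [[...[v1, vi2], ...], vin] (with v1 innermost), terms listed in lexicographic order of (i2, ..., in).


[[[v1, v2], v4], v3]

Antisymmetry and Jacobi reduce to v1-anchored left-normed brackets.
Composite bracket: [v3, [[v2, v1], v4]]
Each bracket splits as ab - ba, giving 8 signed words (2^3 = 8).
The v1-initial words carry the normal form:
  v1v2v4v3 (sign +1) contributes +[[[v1, v2], v4], v3]


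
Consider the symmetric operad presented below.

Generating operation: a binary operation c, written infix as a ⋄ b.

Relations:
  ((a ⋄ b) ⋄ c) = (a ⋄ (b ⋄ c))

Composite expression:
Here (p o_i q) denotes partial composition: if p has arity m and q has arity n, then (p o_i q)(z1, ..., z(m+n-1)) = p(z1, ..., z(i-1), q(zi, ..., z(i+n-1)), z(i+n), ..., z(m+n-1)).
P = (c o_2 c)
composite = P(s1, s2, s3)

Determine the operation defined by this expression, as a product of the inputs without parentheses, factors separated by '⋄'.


Associativity of c dissolves the nesting; only the s-input order survives.
(s2 ⋄ s3) unparenthesizes to s2 ⋄ s3
(s1 ⋄ (s2 ⋄ s3)) unparenthesizes to s1 ⋄ s2 ⋄ s3

s1 ⋄ s2 ⋄ s3


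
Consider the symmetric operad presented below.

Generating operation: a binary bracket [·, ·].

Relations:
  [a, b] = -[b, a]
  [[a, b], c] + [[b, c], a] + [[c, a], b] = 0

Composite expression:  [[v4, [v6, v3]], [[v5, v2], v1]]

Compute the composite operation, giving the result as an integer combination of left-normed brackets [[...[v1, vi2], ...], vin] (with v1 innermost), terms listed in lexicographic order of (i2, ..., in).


In the tensor algebra, words opening v1 carry the v1-anchored form.
Composite bracket: [[v4, [v6, v3]], [[v5, v2], v1]]
Under [a, b] = ab - ba we get 32 signed associative words (2^5 = 32).
Words beginning with v1 determine it all:
  v1v2v5v3v6v4 appears with sign -1, giving the term -[[[[[v1, v2], v5], v3], v6], v4]
  v1v2v5v4v3v6 appears with sign +1, giving the term +[[[[[v1, v2], v5], v4], v3], v6]
  v1v2v5v4v6v3 appears with sign -1, giving the term -[[[[[v1, v2], v5], v4], v6], v3]
  v1v2v5v6v3v4 appears with sign +1, giving the term +[[[[[v1, v2], v5], v6], v3], v4]
  v1v5v2v3v6v4 appears with sign +1, giving the term +[[[[[v1, v5], v2], v3], v6], v4]
  v1v5v2v4v3v6 appears with sign -1, giving the term -[[[[[v1, v5], v2], v4], v3], v6]
  v1v5v2v4v6v3 appears with sign +1, giving the term +[[[[[v1, v5], v2], v4], v6], v3]
  v1v5v2v6v3v4 appears with sign -1, giving the term -[[[[[v1, v5], v2], v6], v3], v4]

-[[[[[v1, v2], v5], v3], v6], v4] + [[[[[v1, v2], v5], v4], v3], v6] - [[[[[v1, v2], v5], v4], v6], v3] + [[[[[v1, v2], v5], v6], v3], v4] + [[[[[v1, v5], v2], v3], v6], v4] - [[[[[v1, v5], v2], v4], v3], v6] + [[[[[v1, v5], v2], v4], v6], v3] - [[[[[v1, v5], v2], v6], v3], v4]


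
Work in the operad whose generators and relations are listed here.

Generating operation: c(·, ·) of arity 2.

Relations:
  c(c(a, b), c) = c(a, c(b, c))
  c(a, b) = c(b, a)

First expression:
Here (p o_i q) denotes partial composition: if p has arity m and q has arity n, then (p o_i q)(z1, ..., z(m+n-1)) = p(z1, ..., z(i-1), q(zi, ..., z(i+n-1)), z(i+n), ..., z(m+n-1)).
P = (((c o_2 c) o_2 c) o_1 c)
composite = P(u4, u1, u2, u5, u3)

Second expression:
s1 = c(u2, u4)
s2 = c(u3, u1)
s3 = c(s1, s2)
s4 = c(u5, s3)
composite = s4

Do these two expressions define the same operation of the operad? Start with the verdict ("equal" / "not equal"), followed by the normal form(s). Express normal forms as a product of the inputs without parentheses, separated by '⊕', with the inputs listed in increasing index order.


equal: each reduces to u1 ⊕ u2 ⊕ u3 ⊕ u4 ⊕ u5

Normal form of the first expression: u1 ⊕ u2 ⊕ u3 ⊕ u4 ⊕ u5
Normal form of the second expression: u1 ⊕ u2 ⊕ u3 ⊕ u4 ⊕ u5
Both agree, so they are equal.


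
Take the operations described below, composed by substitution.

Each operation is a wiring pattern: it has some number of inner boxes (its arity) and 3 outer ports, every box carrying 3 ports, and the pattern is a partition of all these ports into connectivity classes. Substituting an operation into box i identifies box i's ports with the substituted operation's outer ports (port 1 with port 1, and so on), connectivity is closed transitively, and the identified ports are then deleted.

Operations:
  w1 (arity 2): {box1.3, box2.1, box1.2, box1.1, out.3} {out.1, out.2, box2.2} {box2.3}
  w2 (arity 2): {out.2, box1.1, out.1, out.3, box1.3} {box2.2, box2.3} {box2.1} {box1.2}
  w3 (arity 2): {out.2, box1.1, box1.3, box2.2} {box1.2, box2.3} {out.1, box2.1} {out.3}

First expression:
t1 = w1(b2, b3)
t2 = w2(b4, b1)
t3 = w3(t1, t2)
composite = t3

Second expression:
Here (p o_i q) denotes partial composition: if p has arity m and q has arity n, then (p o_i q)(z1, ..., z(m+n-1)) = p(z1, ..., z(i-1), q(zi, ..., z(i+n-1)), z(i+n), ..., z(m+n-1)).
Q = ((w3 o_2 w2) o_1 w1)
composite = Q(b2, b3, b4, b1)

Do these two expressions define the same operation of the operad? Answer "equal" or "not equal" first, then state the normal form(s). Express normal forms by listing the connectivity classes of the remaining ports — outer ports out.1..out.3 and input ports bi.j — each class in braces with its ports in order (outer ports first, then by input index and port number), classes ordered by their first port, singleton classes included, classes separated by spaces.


The first expression, normalized: {out.1, out.2, b2.1, b2.2, b2.3, b3.1, b3.2, b4.1, b4.3} {out.3} {b1.1} {b1.2, b1.3} {b3.3} {b4.2}
The second expression, normalized: {out.1, out.2, b2.1, b2.2, b2.3, b3.1, b3.2, b4.1, b4.3} {out.3} {b1.1} {b1.2, b1.3} {b3.3} {b4.2}
Both agree, so they are equal.

equal — both sides give {out.1, out.2, b2.1, b2.2, b2.3, b3.1, b3.2, b4.1, b4.3} {out.3} {b1.1} {b1.2, b1.3} {b3.3} {b4.2}


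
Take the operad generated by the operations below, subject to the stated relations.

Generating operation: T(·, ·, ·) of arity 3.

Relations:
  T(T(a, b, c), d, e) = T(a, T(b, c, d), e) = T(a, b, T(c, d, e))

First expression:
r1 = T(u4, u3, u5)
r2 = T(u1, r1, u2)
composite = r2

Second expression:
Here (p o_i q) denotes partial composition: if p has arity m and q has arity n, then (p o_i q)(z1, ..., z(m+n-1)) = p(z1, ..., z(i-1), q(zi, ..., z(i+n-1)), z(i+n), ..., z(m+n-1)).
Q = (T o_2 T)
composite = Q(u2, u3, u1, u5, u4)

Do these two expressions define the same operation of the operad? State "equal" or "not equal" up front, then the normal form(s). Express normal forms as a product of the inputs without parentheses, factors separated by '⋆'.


not equal: they reduce to u1 ⋆ u4 ⋆ u3 ⋆ u5 ⋆ u2 and u2 ⋆ u3 ⋆ u1 ⋆ u5 ⋆ u4

The first expression reduces to u1 ⋆ u4 ⋆ u3 ⋆ u5 ⋆ u2
The second expression reduces to u2 ⋆ u3 ⋆ u1 ⋆ u5 ⋆ u4
The forms do not match — not equal.


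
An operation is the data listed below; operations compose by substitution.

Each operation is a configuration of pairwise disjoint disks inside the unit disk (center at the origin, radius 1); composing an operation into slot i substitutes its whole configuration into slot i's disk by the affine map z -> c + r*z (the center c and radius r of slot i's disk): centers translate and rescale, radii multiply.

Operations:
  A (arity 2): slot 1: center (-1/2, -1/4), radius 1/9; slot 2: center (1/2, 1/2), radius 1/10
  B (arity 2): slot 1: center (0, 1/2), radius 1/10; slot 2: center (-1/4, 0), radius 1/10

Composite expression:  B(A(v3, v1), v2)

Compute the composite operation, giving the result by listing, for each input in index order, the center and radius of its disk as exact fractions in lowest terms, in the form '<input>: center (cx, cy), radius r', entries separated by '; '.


v1: center (1/20, 11/20), radius 1/100; v2: center (-1/4, 0), radius 1/10; v3: center (-1/20, 19/40), radius 1/90

Nesting under B composes maps z -> c + r*z down each v-path.
for v3, the 2-step affine chain lands on center (-1/20, 19/40), radius 1/90
for v1, the 2-step affine chain lands on center (1/20, 11/20), radius 1/100
for v2, the 1-step affine chain lands on center (-1/4, 0), radius 1/10


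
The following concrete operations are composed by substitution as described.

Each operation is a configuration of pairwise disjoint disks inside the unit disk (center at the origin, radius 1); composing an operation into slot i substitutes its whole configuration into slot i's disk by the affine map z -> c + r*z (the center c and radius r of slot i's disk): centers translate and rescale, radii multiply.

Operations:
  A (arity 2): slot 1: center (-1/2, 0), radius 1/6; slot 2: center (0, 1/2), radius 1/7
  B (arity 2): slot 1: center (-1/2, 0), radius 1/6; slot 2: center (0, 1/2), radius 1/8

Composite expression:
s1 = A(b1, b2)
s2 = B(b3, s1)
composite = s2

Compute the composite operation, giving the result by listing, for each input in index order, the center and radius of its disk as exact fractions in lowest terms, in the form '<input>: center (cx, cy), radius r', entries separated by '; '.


Each b-disk chains the slot maps above it in B; radii multiply.
for b3, the 1-step affine chain lands on center (-1/2, 0), radius 1/6
for b1, the 2-step affine chain lands on center (-1/16, 1/2), radius 1/48
for b2, the 2-step affine chain lands on center (0, 9/16), radius 1/56

b1: center (-1/16, 1/2), radius 1/48; b2: center (0, 9/16), radius 1/56; b3: center (-1/2, 0), radius 1/6


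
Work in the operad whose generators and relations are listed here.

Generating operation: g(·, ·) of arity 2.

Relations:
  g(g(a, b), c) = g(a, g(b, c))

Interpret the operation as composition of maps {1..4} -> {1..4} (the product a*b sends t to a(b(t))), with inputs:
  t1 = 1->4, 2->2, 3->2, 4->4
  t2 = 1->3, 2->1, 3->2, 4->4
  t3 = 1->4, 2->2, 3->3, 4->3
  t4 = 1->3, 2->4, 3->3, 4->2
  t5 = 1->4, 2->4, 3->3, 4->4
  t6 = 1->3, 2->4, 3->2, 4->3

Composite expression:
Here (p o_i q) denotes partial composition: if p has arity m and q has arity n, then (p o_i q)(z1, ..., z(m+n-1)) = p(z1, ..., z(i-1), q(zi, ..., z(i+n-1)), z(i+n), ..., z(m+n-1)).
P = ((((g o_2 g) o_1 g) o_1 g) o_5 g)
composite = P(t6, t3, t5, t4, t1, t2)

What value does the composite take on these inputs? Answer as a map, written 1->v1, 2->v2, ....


1->2, 2->2, 3->2, 4->2

g(t6, t3) = 1->3, 2->4, 3->2, 4->2
g(g(t6, t3), t5) = 1->2, 2->2, 3->2, 4->2
g(t1, t2) = 1->2, 2->4, 3->2, 4->4
g(t4, g(t1, t2)) = 1->4, 2->2, 3->4, 4->2
g(g(g(t6, t3), t5), g(t4, g(t1, t2))) = 1->2, 2->2, 3->2, 4->2


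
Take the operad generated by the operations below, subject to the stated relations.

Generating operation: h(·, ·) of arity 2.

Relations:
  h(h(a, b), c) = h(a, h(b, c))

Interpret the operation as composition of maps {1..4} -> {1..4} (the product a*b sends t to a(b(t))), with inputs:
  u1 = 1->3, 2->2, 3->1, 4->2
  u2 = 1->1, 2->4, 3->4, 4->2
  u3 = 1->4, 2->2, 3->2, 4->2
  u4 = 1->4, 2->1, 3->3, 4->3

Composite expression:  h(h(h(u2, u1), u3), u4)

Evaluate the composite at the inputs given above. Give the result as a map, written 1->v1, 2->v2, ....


1->4, 2->4, 3->4, 4->4

h(u2, u1) = 1->4, 2->4, 3->1, 4->4
h(h(u2, u1), u3) = 1->4, 2->4, 3->4, 4->4
h(h(h(u2, u1), u3), u4) = 1->4, 2->4, 3->4, 4->4


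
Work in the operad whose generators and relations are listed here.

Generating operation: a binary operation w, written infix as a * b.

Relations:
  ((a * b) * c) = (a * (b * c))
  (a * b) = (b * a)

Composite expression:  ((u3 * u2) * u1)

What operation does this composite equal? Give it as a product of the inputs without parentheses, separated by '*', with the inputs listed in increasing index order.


u1 * u2 * u3

Shape and order are irrelevant to w; the u-input set decides.
(u3 * u2) reduces to u3 * u2
((u3 * u2) * u1) reduces to u3 * u2 * u1
sorting the factors by input index: u1 * u2 * u3


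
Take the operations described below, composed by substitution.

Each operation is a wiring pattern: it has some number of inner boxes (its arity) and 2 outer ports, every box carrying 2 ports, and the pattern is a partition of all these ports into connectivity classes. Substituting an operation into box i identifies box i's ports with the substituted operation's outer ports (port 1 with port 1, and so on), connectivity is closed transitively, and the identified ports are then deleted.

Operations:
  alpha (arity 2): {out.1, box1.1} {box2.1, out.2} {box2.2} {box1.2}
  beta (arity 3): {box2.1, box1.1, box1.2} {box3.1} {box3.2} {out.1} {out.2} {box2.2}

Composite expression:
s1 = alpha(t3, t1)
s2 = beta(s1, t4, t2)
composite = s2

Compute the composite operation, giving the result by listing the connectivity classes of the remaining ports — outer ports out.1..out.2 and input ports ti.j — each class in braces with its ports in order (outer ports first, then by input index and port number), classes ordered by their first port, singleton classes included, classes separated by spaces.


Connectivity passes through glued beta-boundaries; trace each wire chain.
the subtree at alpha composes to {out.1, t3.1} {out.2, t1.1} {t1.2} {t3.2} on (t3, t1); out.j = own outer ports
the subtree at beta composes to {out.1} {out.2} {t1.1, t3.1, t4.1} {t1.2} {t2.1} {t2.2} {t3.2} {t4.2} on (t3, t1, t4, t2); out.j = own outer ports

{out.1} {out.2} {t1.1, t3.1, t4.1} {t1.2} {t2.1} {t2.2} {t3.2} {t4.2}


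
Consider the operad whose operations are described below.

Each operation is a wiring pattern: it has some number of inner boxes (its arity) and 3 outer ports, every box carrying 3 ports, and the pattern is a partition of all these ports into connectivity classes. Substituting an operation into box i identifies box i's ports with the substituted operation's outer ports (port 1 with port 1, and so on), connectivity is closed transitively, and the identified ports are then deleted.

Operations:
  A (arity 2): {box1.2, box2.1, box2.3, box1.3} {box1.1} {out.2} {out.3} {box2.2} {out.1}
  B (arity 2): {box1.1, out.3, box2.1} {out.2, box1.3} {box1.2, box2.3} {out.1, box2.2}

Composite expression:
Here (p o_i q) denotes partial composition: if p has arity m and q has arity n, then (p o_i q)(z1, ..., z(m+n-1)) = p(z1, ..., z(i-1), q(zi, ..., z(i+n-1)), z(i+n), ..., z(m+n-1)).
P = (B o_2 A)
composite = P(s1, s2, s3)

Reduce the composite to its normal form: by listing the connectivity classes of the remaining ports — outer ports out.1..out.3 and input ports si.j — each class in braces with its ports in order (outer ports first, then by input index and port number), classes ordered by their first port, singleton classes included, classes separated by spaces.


{out.1} {out.2, s1.3} {out.3, s1.1} {s1.2} {s2.1} {s2.2, s2.3, s3.1, s3.3} {s3.2}

Reachability decides: close wires over B-identified ports.
stage A: inputs (s2, s3), connectivity {out.1} {out.2} {out.3} {s2.1} {s2.2, s2.3, s3.1, s3.3} {s3.2}, out.j its boundary
stage B: inputs (s1, s2, s3), connectivity {out.1} {out.2, s1.3} {out.3, s1.1} {s1.2} {s2.1} {s2.2, s2.3, s3.1, s3.3} {s3.2}, out.j its boundary


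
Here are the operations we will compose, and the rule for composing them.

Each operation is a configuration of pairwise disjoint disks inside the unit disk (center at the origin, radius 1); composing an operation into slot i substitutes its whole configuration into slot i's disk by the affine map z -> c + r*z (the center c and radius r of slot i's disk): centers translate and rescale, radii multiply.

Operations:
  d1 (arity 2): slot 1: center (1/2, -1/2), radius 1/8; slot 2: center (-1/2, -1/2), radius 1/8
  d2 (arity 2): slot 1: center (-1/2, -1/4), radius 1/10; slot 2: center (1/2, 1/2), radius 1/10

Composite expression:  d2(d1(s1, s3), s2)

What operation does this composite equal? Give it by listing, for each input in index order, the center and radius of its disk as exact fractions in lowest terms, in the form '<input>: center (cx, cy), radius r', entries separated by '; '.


s1: center (-9/20, -3/10), radius 1/80; s2: center (1/2, 1/2), radius 1/10; s3: center (-11/20, -3/10), radius 1/80
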